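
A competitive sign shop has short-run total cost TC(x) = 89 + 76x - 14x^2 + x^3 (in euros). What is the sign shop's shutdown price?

€27 per unit

The shutdown price is the minimum of AVC. VC = 76x - 14x^2 + x^3, so AVC = 76 - 14x + x^2.
At the minimum of AVC, MC = AVC. MC = 76 - 28x + 3x^2; setting MC = AVC gives 2x^2 - 14x = 0, so x = 7. min AVC = 27.
For P < €27 the firm produces nothing.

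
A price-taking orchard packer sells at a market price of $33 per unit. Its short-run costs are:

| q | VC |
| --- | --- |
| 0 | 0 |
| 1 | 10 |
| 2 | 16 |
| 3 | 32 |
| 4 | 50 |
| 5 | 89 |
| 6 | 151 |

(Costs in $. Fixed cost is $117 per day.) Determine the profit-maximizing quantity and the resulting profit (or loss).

Profit at each row (π = 33q − TC): q=0: -117; q=1: -94; q=2: -67; q=3: -50; q=4: -35; q=5: -41; q=6: -70.
Profit is maximized at q = 4. AVC there is 50/4 = $12.50 ≤ P, so producing beats shutting down (which would give -$117).

q = 4; profit = -$35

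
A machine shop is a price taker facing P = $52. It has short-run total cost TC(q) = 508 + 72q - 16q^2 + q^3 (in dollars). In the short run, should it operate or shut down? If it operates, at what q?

Variable cost is VC = 72q - 16q^2 + q^3, so AVC = VC/q = 72 - 16q + q^2 and MC = dTC/dq = 72 - 32q + 3q^2.
AVC is minimized where dAVC/dq = -16 + 2q = 0, at q = 8; min AVC = 72 - 16·8 + 8^2 = $8.
P = $52 exceeds min AVC = $8, so the firm stays open.
Set P = MC: 52 = 72 - 32q + 3q^2 → 20 - 32q + 3q^2 = 0. The roots are q = 2/3 and q = 10; the profit-maximizing output is on the rising part of MC, so q* = 10.
Check: AVC at q = 10 is $12 ≤ P, so revenue covers variable cost.
Profit = P·q − TC = 52·10 − 628 = -$108, a loss, but smaller than the $508 fixed cost the firm would lose by shutting down.

Produce at q = 10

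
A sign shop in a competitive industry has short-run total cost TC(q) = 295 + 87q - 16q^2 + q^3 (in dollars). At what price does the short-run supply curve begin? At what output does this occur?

The shutdown price is the minimum of AVC. VC = 87q - 16q^2 + q^3, so AVC = 87 - 16q + q^2.
dAVC/dq = -16 + 2q = 0 gives q = 8. min AVC = 87 - 16·8 + 8^2 = 23.
For P < $23 the firm produces nothing.

$23 per unit, at q = 8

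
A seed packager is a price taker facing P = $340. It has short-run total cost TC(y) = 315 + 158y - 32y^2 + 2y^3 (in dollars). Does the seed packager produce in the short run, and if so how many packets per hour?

Variable cost is VC = 158y - 32y^2 + 2y^3, so AVC = VC/y = 158 - 32y + 2y^2 and MC = dTC/dy = 158 - 64y + 6y^2.
The AVC parabola has its vertex at y = 32/4 = 8, where AVC = 158 - 32·8 + 2·8^2 = $30.
P = $340 exceeds min AVC = $30, so the firm stays open.
P = MC gives -182 - 64y + 6y^2 = 0, with roots -7/3 and 13. Take the larger (rising MC): y* = 13.
Check: AVC at y = 13 is $80 ≤ P, so revenue covers variable cost.
Profit = P·y − TC = 340·13 − 1355 = $3065.

Produce at y = 13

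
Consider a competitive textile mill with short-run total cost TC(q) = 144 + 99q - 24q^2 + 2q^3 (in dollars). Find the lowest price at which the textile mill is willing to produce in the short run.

$27 per unit

Short-run supply begins at min AVC. From VC = 99q - 24q^2 + 2q^3, AVC = 99 - 24q + 2q^2.
dAVC/dq = -24 + 4q = 0 gives q = 6. min AVC = 99 - 24·6 + 2·6^2 = 27.
For P < $27 the firm produces nothing.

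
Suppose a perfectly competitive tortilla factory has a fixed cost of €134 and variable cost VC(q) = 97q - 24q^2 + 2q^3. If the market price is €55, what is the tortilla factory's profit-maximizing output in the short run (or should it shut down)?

Produce at q = 7

Strip out fixed cost: VC = 97q - 24q^2 + 2q^3. Then AVC = 97 - 24q + 2q^2 and MC = 97 - 48q + 6q^2.
AVC is minimized where dAVC/dq = -24 + 4q = 0, at q = 6; min AVC = 97 - 24·6 + 2·6^2 = €25.
Since P = €55 ≥ min AVC = €25, price covers variable cost and the firm should produce.
Solving P = MC: 42 - 48q + 6q^2 = 0 ⇒ q = 1 or 7. On the upward-sloping branch, q* = 7.
Check: AVC at q = 7 is €27 ≤ P, so revenue covers variable cost.
Profit = P·q − TC = 55·7 − 323 = €62.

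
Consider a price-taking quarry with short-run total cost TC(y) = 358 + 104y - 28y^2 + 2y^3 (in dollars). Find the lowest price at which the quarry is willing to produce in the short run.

$6 per unit

The shutdown price is the minimum of AVC. VC = 104y - 28y^2 + 2y^3, so AVC = 104 - 28y + 2y^2.
dAVC/dy = -28 + 4y = 0 gives y = 7. min AVC = 104 - 28·7 + 2·7^2 = 6.
The firm shuts down for any P below $6.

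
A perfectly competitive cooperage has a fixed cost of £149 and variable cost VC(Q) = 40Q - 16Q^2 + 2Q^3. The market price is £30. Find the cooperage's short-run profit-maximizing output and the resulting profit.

AVC = 40 - 16Q + 2Q^2; min AVC = £8 at Q = 4. Since P = £30 ≥ min AVC, the firm produces.
MC = 40 - 32Q + 6Q^2. Setting P = MC and taking the root on the rising branch gives Q* = 5.
TR = 30·5 = 150. TC = 149 + 50 = 199. Profit = 150 − 199 = -£49.
Shutting down would mean losing the fixed cost of £149, so operating at a loss of £49 is better by £100.

Profit = -£49 at Q = 5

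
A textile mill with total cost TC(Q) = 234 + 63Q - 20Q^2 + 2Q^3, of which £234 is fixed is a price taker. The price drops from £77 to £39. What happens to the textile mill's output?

MC = 63 - 40Q + 6Q^2; the shutdown threshold is min AVC = £13 (at Q = 5).
With P = £77 above the shutdown price, P = MC gives Q = 7.
At P = £39 ≥ min AVC, set P = MC: Q = 6. The firm stays open but cuts output.

Output falls from 7 to 6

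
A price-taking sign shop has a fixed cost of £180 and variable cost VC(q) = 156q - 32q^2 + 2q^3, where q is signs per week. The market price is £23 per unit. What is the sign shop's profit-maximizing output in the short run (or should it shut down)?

From TC, MC = TC'(q) = 156 - 64q + 6q^2 and AVC = VC/q = 156 - 32q + 2q^2.
AVC is minimized where dAVC/dq = -32 + 4q = 0, at q = 8; min AVC = 156 - 32·8 + 2·8^2 = £28.
With P < min AVC (£23 < £28), every unit sold adds to the loss.
Best response: produce nothing and absorb the £180 fixed cost.

Shut down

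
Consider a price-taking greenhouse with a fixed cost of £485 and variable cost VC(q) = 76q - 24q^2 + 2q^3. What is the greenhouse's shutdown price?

£4 per unit

The firm shuts down when price falls below the minimum of average variable cost. AVC = VC/q = 76 - 24q + 2q^2.
dAVC/dq = -24 + 4q = 0 gives q = 6. min AVC = 76 - 24·6 + 2·6^2 = 4.
For P < £4 the firm produces nothing.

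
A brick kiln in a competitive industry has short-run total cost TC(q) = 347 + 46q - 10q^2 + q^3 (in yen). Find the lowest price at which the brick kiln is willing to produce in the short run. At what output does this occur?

¥21 per unit, at q = 5

Short-run supply begins at min AVC. From VC = 46q - 10q^2 + q^3, AVC = 46 - 10q + q^2.
dAVC/dq = -10 + 2q = 0 gives q = 5. min AVC = 46 - 10·5 + 5^2 = 21.
The firm shuts down for any P below ¥21.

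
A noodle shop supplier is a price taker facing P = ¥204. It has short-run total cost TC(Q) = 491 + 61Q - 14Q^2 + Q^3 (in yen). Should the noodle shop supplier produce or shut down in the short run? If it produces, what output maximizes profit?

Produce at Q = 13

From TC, MC = TC'(Q) = 61 - 28Q + 3Q^2 and AVC = VC/Q = 61 - 14Q + Q^2.
The AVC parabola has its vertex at Q = 14/2 = 7, where AVC = 61 - 14·7 + 7^2 = ¥12.
P = ¥204 exceeds min AVC = ¥12, so the firm stays open.
Set P = MC: 204 = 61 - 28Q + 3Q^2 → -143 - 28Q + 3Q^2 = 0. The roots are Q = -11/3 and Q = 13; the profit-maximizing output is on the rising part of MC, so Q* = 13.
Check: AVC at Q = 13 is ¥48 ≤ P, so revenue covers variable cost.
Profit = P·Q − TC = 204·13 − 1115 = ¥1537.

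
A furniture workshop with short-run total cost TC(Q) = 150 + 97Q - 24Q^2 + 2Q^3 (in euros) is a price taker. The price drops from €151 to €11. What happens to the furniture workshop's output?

Output falls from 9 to 0 (the firm shuts down)

MC = 97 - 48Q + 6Q^2; the shutdown threshold is min AVC = €25 (at Q = 6).
With P = €151 above the shutdown price, P = MC gives Q = 9.
At P = €11 < min AVC = €25, price no longer covers variable cost at any output, so the firm shuts down: Q = 0.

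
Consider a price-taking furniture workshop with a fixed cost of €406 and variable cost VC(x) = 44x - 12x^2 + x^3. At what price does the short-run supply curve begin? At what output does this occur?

€8 per unit, at x = 6

The shutdown price is the minimum of AVC. VC = 44x - 12x^2 + x^3, so AVC = 44 - 12x + x^2.
dAVC/dx = -12 + 2x = 0 gives x = 6. min AVC = 44 - 12·6 + 6^2 = 8.
So the shutdown price is €8.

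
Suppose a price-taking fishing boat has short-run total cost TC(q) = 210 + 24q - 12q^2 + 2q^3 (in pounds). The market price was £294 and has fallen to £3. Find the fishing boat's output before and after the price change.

Output falls from 9 to 0 (the firm shuts down)

AVC = 24 - 12q + 2q^2, minimized at q = 3 where min AVC = £6. MC = 24 - 24q + 6q^2.
With P = £294 above the shutdown price, P = MC gives q = 9.
At P = £3 < min AVC = £6, price no longer covers variable cost at any output, so the firm shuts down: q = 0.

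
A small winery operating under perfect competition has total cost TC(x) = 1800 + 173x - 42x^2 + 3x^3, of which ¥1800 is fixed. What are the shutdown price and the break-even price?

AVC = 173 - 42x + 3x^2; minimized at x = 7, giving min AVC = ¥26. That is the shutdown price.
ATC = 1800/x + 173 - 42x + 3x^2. Setting dATC/dx = −1800/x^2 − 42 + 6x = 0 gives x = 10 (since 6·10^3 − 42·10^2 = 1800).
min ATC = 1800/10 + 173 − 42·10 + 3·10^2 = ¥233. That is the break-even price.
For ¥26 ≤ P < ¥233 the firm produces at a loss; below ¥26 it shuts down.

Shutdown price = ¥26; break-even price = ¥233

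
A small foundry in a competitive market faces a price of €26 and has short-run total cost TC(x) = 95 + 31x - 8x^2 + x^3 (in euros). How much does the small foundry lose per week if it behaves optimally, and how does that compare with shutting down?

Profit = -€45 at x = 5

AVC = 31 - 8x + x^2; min AVC = €15 at x = 4. Since P = €26 ≥ min AVC, the firm produces.
With MC = 31 - 16x + 3x^2, P = MC on the upward-sloping part at x* = 5.
TR = 26·5 = 130. TC = 95 + 80 = 175. Profit = 130 − 175 = -€45.
That loss of €45 beats the €95 the firm would lose by shutting down; producing recovers €50 of fixed cost.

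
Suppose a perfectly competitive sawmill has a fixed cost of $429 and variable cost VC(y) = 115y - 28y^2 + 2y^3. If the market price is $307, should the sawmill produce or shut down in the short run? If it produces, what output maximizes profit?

Produce at y = 12

From TC, MC = TC'(y) = 115 - 56y + 6y^2 and AVC = VC/y = 115 - 28y + 2y^2.
AVC is minimized where dAVC/dy = -28 + 4y = 0, at y = 7; min AVC = 115 - 28·7 + 2·7^2 = $17.
P = $307 exceeds min AVC = $17, so the firm stays open.
P = MC gives -192 - 56y + 6y^2 = 0, with roots -8/3 and 12. Take the larger (rising MC): y* = 12.
Check: AVC at y = 12 is $67 ≤ P, so revenue covers variable cost.
Profit = P·y − TC = 307·12 − 1233 = $2451.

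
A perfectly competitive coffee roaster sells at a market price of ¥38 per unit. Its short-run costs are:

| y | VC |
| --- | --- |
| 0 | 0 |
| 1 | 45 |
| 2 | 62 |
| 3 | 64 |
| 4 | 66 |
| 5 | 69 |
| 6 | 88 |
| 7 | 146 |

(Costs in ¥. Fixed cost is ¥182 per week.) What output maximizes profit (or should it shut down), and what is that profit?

Tabulate TR − TC: y=0: -182; y=1: -189; y=2: -168; y=3: -132; y=4: -96; y=5: -61; y=6: -42; y=7: -62.
Profit is maximized at y = 6. AVC there is 88/6 = ¥14.67 ≤ P, so producing beats shutting down (which would give -¥182).

y = 6; profit = -¥42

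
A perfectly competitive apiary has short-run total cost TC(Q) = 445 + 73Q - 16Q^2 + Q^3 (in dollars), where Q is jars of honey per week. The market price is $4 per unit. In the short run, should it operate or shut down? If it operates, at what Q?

Variable cost is VC = 73Q - 16Q^2 + Q^3, so AVC = VC/Q = 73 - 16Q + Q^2 and MC = dTC/dQ = 73 - 32Q + 3Q^2.
AVC is minimized where dAVC/dQ = -16 + 2Q = 0, at Q = 8; min AVC = 73 - 16·8 + 8^2 = $9.
P = $4 lies below min AVC = $9; no output level covers variable cost.
Best response: produce nothing and absorb the $445 fixed cost.

Shut down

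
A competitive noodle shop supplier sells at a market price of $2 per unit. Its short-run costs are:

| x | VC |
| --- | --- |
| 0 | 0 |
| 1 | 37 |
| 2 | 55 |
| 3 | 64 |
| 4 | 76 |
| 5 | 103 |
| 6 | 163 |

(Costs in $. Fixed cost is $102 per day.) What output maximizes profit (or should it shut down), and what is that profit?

Profit at each row (π = 2x − TC): x=0: -102; x=1: -137; x=2: -153; x=3: -160; x=4: -170; x=5: -195; x=6: -253.
Profit is highest at x = 0. Equivalently, the lowest AVC in the table is 76/4 ≈ $19 at x = 4, and P = $2 falls below it — price never covers variable cost, so the firm shuts down and loses only its fixed cost.

x = 0 (shut down); profit = -$102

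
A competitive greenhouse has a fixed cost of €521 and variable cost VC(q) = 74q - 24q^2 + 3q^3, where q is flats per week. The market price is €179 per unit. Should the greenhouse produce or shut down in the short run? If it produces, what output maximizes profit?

Variable cost is VC = 74q - 24q^2 + 3q^3, so AVC = VC/q = 74 - 24q + 3q^2 and MC = dTC/dq = 74 - 48q + 9q^2.
AVC hits its minimum where MC = AVC, at q = 4, giving min AVC = 74 - 24·4 + 3·4^2 = €26.
Because €179 ≥ €26, revenue can cover variable cost; the firm operates.
Set P = MC: 179 = 74 - 48q + 9q^2 → -105 - 48q + 9q^2 = 0. The roots are q = -5/3 and q = 7; the profit-maximizing output is on the rising part of MC, so q* = 7.
Check: AVC at q = 7 is €53 ≤ P, so revenue covers variable cost.
Profit = P·q − TC = 179·7 − 892 = €361.

Produce at q = 7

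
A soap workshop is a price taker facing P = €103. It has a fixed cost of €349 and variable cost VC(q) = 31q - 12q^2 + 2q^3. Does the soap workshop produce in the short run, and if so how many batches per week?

Produce at q = 6

Strip out fixed cost: VC = 31q - 12q^2 + 2q^3. Then AVC = 31 - 12q + 2q^2 and MC = 31 - 24q + 6q^2.
The AVC parabola has its vertex at q = 12/4 = 3, where AVC = 31 - 12·3 + 2·3^2 = €13.
P = €103 exceeds min AVC = €13, so the firm stays open.
Solving P = MC: -72 - 24q + 6q^2 = 0 ⇒ q = -2 or 6. On the upward-sloping branch, q* = 6.
Check: AVC at q = 6 is €31 ≤ P, so revenue covers variable cost.
Profit = P·q − TC = 103·6 − 535 = €83.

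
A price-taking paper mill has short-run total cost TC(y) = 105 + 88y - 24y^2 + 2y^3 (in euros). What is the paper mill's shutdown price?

The firm shuts down when price falls below the minimum of average variable cost. AVC = VC/y = 88 - 24y + 2y^2.
At the minimum of AVC, MC = AVC. MC = 88 - 48y + 6y^2; setting MC = AVC gives 4y^2 - 24y = 0, so y = 6. min AVC = 16.
The firm shuts down for any P below €16.

€16 per unit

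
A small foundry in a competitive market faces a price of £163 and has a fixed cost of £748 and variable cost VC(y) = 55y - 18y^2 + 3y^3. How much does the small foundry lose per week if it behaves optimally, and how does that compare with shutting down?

AVC = 55 - 18y + 3y^2; min AVC = £28 at y = 3. Since P = £163 ≥ min AVC, the firm produces.
MC = 55 - 36y + 9y^2. Setting P = MC and taking the root on the rising branch gives y* = 6.
TR = 163·6 = 978. TC = 748 + 330 = 1078. Profit = 978 − 1078 = -£100.
That loss of £100 beats the £748 the firm would lose by shutting down; producing recovers £648 of fixed cost.

Profit = -£100 at y = 6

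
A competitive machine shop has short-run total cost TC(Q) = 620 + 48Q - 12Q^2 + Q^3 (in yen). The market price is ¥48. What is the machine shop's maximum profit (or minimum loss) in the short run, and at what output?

Profit = -¥364 at Q = 8

AVC = 48 - 12Q + Q^2 has its minimum ¥12 at Q = 6; price ¥48 clears that bar, so the firm operates.
MC = 48 - 24Q + 3Q^2. Setting P = MC and taking the root on the rising branch gives Q* = 8.
TR = 48·8 = 384. TC = 620 + 128 = 748. Profit = 384 − 748 = -¥364.
Shutting down would mean losing the fixed cost of ¥620, so operating at a loss of ¥364 is better by ¥256.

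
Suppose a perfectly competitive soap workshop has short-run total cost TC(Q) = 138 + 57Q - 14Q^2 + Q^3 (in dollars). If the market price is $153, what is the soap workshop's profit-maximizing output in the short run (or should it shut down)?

From TC, MC = TC'(Q) = 57 - 28Q + 3Q^2 and AVC = VC/Q = 57 - 14Q + Q^2.
AVC is minimized where dAVC/dQ = -14 + 2Q = 0, at Q = 7; min AVC = 57 - 14·7 + 7^2 = $8.
Since P = $153 ≥ min AVC = $8, price covers variable cost and the firm should produce.
Set P = MC: 153 = 57 - 28Q + 3Q^2 → -96 - 28Q + 3Q^2 = 0. The roots are Q = -8/3 and Q = 12; the profit-maximizing output is on the rising part of MC, so Q* = 12.
Check: AVC at Q = 12 is $33 ≤ P, so revenue covers variable cost.
Profit = P·Q − TC = 153·12 − 534 = $1302.

Produce at Q = 12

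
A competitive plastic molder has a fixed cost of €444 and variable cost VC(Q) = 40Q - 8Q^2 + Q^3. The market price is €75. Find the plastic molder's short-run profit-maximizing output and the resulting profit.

AVC = 40 - 8Q + Q^2 has its minimum €24 at Q = 4; price €75 clears that bar, so the firm operates.
With MC = 40 - 16Q + 3Q^2, P = MC on the upward-sloping part at Q* = 7.
TR = 75·7 = 525. TC = 444 + 231 = 675. Profit = 525 − 675 = -€150.
That loss of €150 beats the €444 the firm would lose by shutting down; producing recovers €294 of fixed cost.

Profit = -€150 at Q = 7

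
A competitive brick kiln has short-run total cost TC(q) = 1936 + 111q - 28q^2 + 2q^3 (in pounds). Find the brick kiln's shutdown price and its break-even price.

Shutdown price = £13; break-even price = £221

Shutdown price = min AVC. AVC = 111 - 28q + 2q^2, with vertex at q = 7 and minimum £13.
ATC = 1936/q + 111 - 28q + 2q^2. Setting dATC/dq = −1936/q^2 − 28 + 4q = 0 gives q = 11 (since 4·11^3 − 28·11^2 = 1936).
min ATC = 1936/11 + 111 − 28·11 + 2·11^2 = £221. That is the break-even price.
Between these two prices the firm operates at a loss; above £221 it earns a profit.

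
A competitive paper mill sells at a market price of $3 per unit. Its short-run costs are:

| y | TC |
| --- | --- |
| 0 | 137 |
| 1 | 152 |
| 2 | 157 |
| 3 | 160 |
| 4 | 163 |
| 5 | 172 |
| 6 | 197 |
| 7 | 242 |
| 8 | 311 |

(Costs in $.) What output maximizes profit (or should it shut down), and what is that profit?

y = 0 (shut down); profit = -$137

Profit at each row (π = 3y − TC): y=0: -137; y=1: -149; y=2: -151; y=3: -151; y=4: -151; y=5: -157; y=6: -179; y=7: -221; y=8: -287.
Profit is highest at y = 0. Equivalently, the lowest AVC in the table is 26/4 ≈ $6.50 at y = 4, and P = $3 falls below it — price never covers variable cost, so the firm shuts down and loses only its fixed cost.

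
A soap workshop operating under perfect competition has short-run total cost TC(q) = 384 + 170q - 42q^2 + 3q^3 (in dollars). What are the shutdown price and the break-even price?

AVC = 170 - 42q + 3q^2; minimized at q = 7, giving min AVC = $23. That is the shutdown price.
ATC = 384/q + 170 - 42q + 3q^2. Setting dATC/dq = −384/q^2 − 42 + 6q = 0 gives q = 8 (since 6·8^3 − 42·8^2 = 384).
min ATC = 384/8 + 170 − 42·8 + 3·8^2 = $74. That is the break-even price.
For $23 ≤ P < $74 the firm produces at a loss; below $23 it shuts down.

Shutdown price = $23; break-even price = $74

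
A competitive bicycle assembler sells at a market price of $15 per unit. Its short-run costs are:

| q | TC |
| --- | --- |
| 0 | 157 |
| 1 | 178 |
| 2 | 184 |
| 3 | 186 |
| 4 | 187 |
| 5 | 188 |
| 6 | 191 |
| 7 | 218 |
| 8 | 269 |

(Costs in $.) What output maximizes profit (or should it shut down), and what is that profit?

q = 6; profit = -$101

Profit at each row (π = 15q − TC): q=0: -157; q=1: -163; q=2: -154; q=3: -141; q=4: -127; q=5: -113; q=6: -101; q=7: -113; q=8: -149.
Profit is maximized at q = 6. AVC there is 34/6 = $5.67 ≤ P, so producing beats shutting down (which would give -$157).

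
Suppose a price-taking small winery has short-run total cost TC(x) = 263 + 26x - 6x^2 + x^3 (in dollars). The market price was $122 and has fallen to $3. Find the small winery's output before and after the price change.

AVC = 26 - 6x + x^2, minimized at x = 3 where min AVC = $17. MC = 26 - 12x + 3x^2.
At P = $122 ≥ min AVC, set P = MC on the rising branch: x = 8.
At P = $3 < min AVC = $17, price no longer covers variable cost at any output, so the firm shuts down: x = 0.

Output falls from 8 to 0 (the firm shuts down)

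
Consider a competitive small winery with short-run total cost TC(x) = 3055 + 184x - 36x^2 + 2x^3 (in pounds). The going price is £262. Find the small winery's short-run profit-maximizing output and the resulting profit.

Profit = -£351 at x = 13

AVC = 184 - 36x + 2x^2; min AVC = £22 at x = 9. Since P = £262 ≥ min AVC, the firm produces.
MC = 184 - 72x + 6x^2. Setting P = MC and taking the root on the rising branch gives x* = 13.
TR = 262·13 = 3406. TC = 3055 + 702 = 3757. Profit = 3406 − 3757 = -£351.
That loss of £351 beats the £3055 the firm would lose by shutting down; producing recovers £2704 of fixed cost.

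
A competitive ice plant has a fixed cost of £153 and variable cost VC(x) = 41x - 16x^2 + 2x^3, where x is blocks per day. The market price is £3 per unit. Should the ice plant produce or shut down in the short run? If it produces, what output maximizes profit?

Shut down

Variable cost is VC = 41x - 16x^2 + 2x^3, so AVC = VC/x = 41 - 16x + 2x^2 and MC = dTC/dx = 41 - 32x + 6x^2.
The AVC parabola has its vertex at x = 16/4 = 4, where AVC = 41 - 16·4 + 2·4^2 = £9.
Since P = £3 < min AVC = £9, price fails to cover variable cost at any output.
Best response: produce nothing and absorb the £153 fixed cost.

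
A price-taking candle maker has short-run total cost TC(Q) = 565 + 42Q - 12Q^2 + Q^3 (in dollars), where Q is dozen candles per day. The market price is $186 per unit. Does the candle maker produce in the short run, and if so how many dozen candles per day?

Produce at Q = 12

From TC, MC = TC'(Q) = 42 - 24Q + 3Q^2 and AVC = VC/Q = 42 - 12Q + Q^2.
AVC hits its minimum where MC = AVC, at Q = 6, giving min AVC = 42 - 12·6 + 6^2 = $6.
Since P = $186 ≥ min AVC = $6, price covers variable cost and the firm should produce.
P = MC gives -144 - 24Q + 3Q^2 = 0, with roots -4 and 12. Take the larger (rising MC): Q* = 12.
Check: AVC at Q = 12 is $42 ≤ P, so revenue covers variable cost.
Profit = P·Q − TC = 186·12 − 1069 = $1163.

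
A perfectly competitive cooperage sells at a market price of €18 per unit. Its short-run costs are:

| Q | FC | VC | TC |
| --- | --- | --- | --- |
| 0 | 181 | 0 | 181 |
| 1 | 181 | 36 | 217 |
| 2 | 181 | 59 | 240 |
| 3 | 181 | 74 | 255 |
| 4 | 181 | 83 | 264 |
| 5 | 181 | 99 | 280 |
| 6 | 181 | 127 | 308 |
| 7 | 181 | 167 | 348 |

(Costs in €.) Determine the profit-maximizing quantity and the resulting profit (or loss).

Compute π = P·Q − TC at each output: Q=0: -181; Q=1: -199; Q=2: -204; Q=3: -201; Q=4: -192; Q=5: -190; Q=6: -200; Q=7: -222.
Profit is highest at Q = 0. Equivalently, the lowest AVC in the table is 99/5 ≈ €19.80 at Q = 5, and P = €18 falls below it — price never covers variable cost, so the firm shuts down and loses only its fixed cost.

Q = 0 (shut down); profit = -€181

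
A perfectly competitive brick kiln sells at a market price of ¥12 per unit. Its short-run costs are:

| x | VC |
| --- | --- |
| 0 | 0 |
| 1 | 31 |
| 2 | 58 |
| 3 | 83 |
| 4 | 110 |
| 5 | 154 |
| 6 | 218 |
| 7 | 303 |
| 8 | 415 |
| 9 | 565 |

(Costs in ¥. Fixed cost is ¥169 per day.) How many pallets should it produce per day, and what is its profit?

x = 0 (shut down); profit = -¥169

Tabulate TR − TC: x=0: -169; x=1: -188; x=2: -203; x=3: -216; x=4: -231; x=5: -263; x=6: -315; x=7: -388; x=8: -488; x=9: -626.
Profit is highest at x = 0. Equivalently, the lowest AVC in the table is 110/4 ≈ ¥27.50 at x = 4, and P = ¥12 falls below it — price never covers variable cost, so the firm shuts down and loses only its fixed cost.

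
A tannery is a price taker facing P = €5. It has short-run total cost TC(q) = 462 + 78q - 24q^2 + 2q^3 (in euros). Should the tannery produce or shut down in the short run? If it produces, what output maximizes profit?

From TC, MC = TC'(q) = 78 - 48q + 6q^2 and AVC = VC/q = 78 - 24q + 2q^2.
AVC hits its minimum where MC = AVC, at q = 6, giving min AVC = 78 - 24·6 + 2·6^2 = €6.
P = €5 lies below min AVC = €6; no output level covers variable cost.
The firm minimizes its loss by shutting down and losing only its fixed cost of €462.

Shut down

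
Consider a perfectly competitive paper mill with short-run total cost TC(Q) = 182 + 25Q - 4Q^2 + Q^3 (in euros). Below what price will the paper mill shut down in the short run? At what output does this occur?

Short-run supply begins at min AVC. From VC = 25Q - 4Q^2 + Q^3, AVC = 25 - 4Q + Q^2.
At the minimum of AVC, MC = AVC. MC = 25 - 8Q + 3Q^2; setting MC = AVC gives 2Q^2 - 4Q = 0, so Q = 2. min AVC = 21.
For P < €21 the firm produces nothing.

€21 per unit, at Q = 2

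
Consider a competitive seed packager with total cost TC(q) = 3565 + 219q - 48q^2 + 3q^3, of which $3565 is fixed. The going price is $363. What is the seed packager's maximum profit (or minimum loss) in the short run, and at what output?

Profit = -$109 at q = 12

AVC = 219 - 48q + 3q^2 has its minimum $27 at q = 8; price $363 clears that bar, so the firm operates.
With MC = 219 - 96q + 9q^2, P = MC on the upward-sloping part at q* = 12.
TR = 363·12 = 4356. TC = 3565 + 900 = 4465. Profit = 4356 − 4465 = -$109.
That loss of $109 beats the $3565 the firm would lose by shutting down; producing recovers $3456 of fixed cost.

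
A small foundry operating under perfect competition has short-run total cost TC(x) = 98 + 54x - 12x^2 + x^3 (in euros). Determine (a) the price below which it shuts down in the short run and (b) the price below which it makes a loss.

AVC = 54 - 12x + x^2; minimized at x = 6, giving min AVC = €18. That is the shutdown price.
ATC = 98/x + 54 - 12x + x^2. Setting dATC/dx = −98/x^2 − 12 + 2x = 0 gives x = 7 (since 2·7^3 − 12·7^2 = 98).
min ATC = 98/7 + 54 − 12·7 + 7^2 = €33. That is the break-even price.
For €18 ≤ P < €33 the firm produces at a loss; below €18 it shuts down.

Shutdown price = €18; break-even price = €33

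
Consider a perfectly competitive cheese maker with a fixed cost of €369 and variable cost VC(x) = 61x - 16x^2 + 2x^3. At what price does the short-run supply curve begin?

€29 per unit

Short-run supply begins at min AVC. From VC = 61x - 16x^2 + 2x^3, AVC = 61 - 16x + 2x^2.
At the minimum of AVC, MC = AVC. MC = 61 - 32x + 6x^2; setting MC = AVC gives 4x^2 - 16x = 0, so x = 4. min AVC = 29.
So the shutdown price is €29.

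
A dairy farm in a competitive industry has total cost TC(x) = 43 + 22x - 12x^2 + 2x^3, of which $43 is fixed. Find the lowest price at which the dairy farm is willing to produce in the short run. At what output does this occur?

$4 per unit, at x = 3

The shutdown price is the minimum of AVC. VC = 22x - 12x^2 + 2x^3, so AVC = 22 - 12x + 2x^2.
dAVC/dx = -12 + 4x = 0 gives x = 3. min AVC = 22 - 12·3 + 2·3^2 = 4.
So the shutdown price is $4.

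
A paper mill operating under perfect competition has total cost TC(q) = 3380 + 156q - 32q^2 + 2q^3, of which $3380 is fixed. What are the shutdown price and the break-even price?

AVC = 156 - 32q + 2q^2; minimized at q = 8, giving min AVC = $28. That is the shutdown price.
ATC = 3380/q + 156 - 32q + 2q^2. Setting dATC/dq = −3380/q^2 − 32 + 4q = 0 gives q = 13 (since 4·13^3 − 32·13^2 = 3380).
min ATC = 3380/13 + 156 − 32·13 + 2·13^2 = $338. That is the break-even price.
For $28 ≤ P < $338 the firm produces at a loss; below $28 it shuts down.

Shutdown price = $28; break-even price = $338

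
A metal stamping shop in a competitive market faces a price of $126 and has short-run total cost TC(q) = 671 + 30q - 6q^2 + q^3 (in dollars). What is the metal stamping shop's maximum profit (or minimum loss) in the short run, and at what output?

Profit = -$31 at q = 8

AVC = 30 - 6q + q^2 has its minimum $21 at q = 3; price $126 clears that bar, so the firm operates.
MC = 30 - 12q + 3q^2. Setting P = MC and taking the root on the rising branch gives q* = 8.
TR = 126·8 = 1008. TC = 671 + 368 = 1039. Profit = 1008 − 1039 = -$31.
By producing, the firm covers all variable cost plus $640 of fixed cost; shutting down would lose the full $671.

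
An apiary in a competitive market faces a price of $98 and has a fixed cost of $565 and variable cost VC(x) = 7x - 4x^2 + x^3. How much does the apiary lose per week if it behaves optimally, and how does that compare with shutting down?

AVC = 7 - 4x + x^2 has its minimum $3 at x = 2; price $98 clears that bar, so the firm operates.
With MC = 7 - 8x + 3x^2, P = MC on the upward-sloping part at x* = 7.
TR = 98·7 = 686. TC = 565 + 196 = 761. Profit = 686 − 761 = -$75.
By producing, the firm covers all variable cost plus $490 of fixed cost; shutting down would lose the full $565.

Profit = -$75 at x = 7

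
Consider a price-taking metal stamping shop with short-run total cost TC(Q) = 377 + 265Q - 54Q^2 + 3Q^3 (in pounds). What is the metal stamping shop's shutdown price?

Short-run supply begins at min AVC. From VC = 265Q - 54Q^2 + 3Q^3, AVC = 265 - 54Q + 3Q^2.
At the minimum of AVC, MC = AVC. MC = 265 - 108Q + 9Q^2; setting MC = AVC gives 6Q^2 - 54Q = 0, so Q = 9. min AVC = 22.
For P < £22 the firm produces nothing.

£22 per unit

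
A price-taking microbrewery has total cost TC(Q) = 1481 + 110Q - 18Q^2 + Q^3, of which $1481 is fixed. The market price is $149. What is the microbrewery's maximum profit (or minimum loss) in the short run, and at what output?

Profit = -$129 at Q = 13

AVC = 110 - 18Q + Q^2 has its minimum $29 at Q = 9; price $149 clears that bar, so the firm operates.
MC = 110 - 36Q + 3Q^2. Setting P = MC and taking the root on the rising branch gives Q* = 13.
TR = 149·13 = 1937. TC = 1481 + 585 = 2066. Profit = 1937 − 2066 = -$129.
By producing, the firm covers all variable cost plus $1352 of fixed cost; shutting down would lose the full $1481.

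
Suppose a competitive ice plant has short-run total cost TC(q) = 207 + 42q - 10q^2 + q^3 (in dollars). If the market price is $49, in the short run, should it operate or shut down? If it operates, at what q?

Produce at q = 7

From TC, MC = TC'(q) = 42 - 20q + 3q^2 and AVC = VC/q = 42 - 10q + q^2.
The AVC parabola has its vertex at q = 10/2 = 5, where AVC = 42 - 10·5 + 5^2 = $17.
Since P = $49 ≥ min AVC = $17, price covers variable cost and the firm should produce.
Solving P = MC: -7 - 20q + 3q^2 = 0 ⇒ q = -1/3 or 7. On the upward-sloping branch, q* = 7.
Check: AVC at q = 7 is $21 ≤ P, so revenue covers variable cost.
Profit = P·q − TC = 49·7 − 354 = -$11, a loss, but smaller than the $207 fixed cost the firm would lose by shutting down.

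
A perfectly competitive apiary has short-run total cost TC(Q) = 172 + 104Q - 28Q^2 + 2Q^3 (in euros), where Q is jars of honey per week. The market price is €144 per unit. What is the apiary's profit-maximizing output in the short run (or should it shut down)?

From TC, MC = TC'(Q) = 104 - 56Q + 6Q^2 and AVC = VC/Q = 104 - 28Q + 2Q^2.
The AVC parabola has its vertex at Q = 28/4 = 7, where AVC = 104 - 28·7 + 2·7^2 = €6.
Because €144 ≥ €6, revenue can cover variable cost; the firm operates.
Set P = MC: 144 = 104 - 56Q + 6Q^2 → -40 - 56Q + 6Q^2 = 0. The roots are Q = -2/3 and Q = 10; the profit-maximizing output is on the rising part of MC, so Q* = 10.
Check: AVC at Q = 10 is €24 ≤ P, so revenue covers variable cost.
Profit = P·Q − TC = 144·10 − 412 = €1028.

Produce at Q = 10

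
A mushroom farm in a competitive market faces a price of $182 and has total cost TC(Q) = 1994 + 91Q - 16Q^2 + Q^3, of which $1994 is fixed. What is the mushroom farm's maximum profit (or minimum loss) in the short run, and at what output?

AVC = 91 - 16Q + Q^2; min AVC = $27 at Q = 8. Since P = $182 ≥ min AVC, the firm produces.
With MC = 91 - 32Q + 3Q^2, P = MC on the upward-sloping part at Q* = 13.
TR = 182·13 = 2366. TC = 1994 + 676 = 2670. Profit = 2366 − 2670 = -$304.
Shutting down would mean losing the fixed cost of $1994, so operating at a loss of $304 is better by $1690.

Profit = -$304 at Q = 13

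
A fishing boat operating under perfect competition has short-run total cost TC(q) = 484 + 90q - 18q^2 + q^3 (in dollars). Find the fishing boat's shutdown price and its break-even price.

Shutdown price = $9; break-even price = $57

Shutdown price = min AVC. AVC = 90 - 18q + q^2, with vertex at q = 9 and minimum $9.
ATC = 484/q + 90 - 18q + q^2. Setting dATC/dq = −484/q^2 − 18 + 2q = 0 gives q = 11 (since 2·11^3 − 18·11^2 = 484).
min ATC = 484/11 + 90 − 18·11 + 11^2 = $57. That is the break-even price.
Between these two prices the firm operates at a loss; above $57 it earns a profit.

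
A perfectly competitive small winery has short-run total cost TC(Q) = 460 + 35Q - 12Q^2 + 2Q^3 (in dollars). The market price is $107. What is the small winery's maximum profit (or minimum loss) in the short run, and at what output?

AVC = 35 - 12Q + 2Q^2; min AVC = $17 at Q = 3. Since P = $107 ≥ min AVC, the firm produces.
With MC = 35 - 24Q + 6Q^2, P = MC on the upward-sloping part at Q* = 6.
TR = 107·6 = 642. TC = 460 + 210 = 670. Profit = 642 − 670 = -$28.
By producing, the firm covers all variable cost plus $432 of fixed cost; shutting down would lose the full $460.

Profit = -$28 at Q = 6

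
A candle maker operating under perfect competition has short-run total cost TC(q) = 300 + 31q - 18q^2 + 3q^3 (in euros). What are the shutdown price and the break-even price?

Shutdown price = €4; break-even price = €76

Shutdown price = min AVC. AVC = 31 - 18q + 3q^2, with vertex at q = 3 and minimum €4.
ATC = 300/q + 31 - 18q + 3q^2. Setting dATC/dq = −300/q^2 − 18 + 6q = 0 gives q = 5 (since 6·5^3 − 18·5^2 = 300).
min ATC = 300/5 + 31 − 18·5 + 3·5^2 = €76. That is the break-even price.
Between these two prices the firm operates at a loss; above €76 it earns a profit.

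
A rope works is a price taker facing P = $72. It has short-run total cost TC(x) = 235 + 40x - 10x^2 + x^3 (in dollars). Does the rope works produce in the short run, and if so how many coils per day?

Variable cost is VC = 40x - 10x^2 + x^3, so AVC = VC/x = 40 - 10x + x^2 and MC = dTC/dx = 40 - 20x + 3x^2.
AVC hits its minimum where MC = AVC, at x = 5, giving min AVC = 40 - 10·5 + 5^2 = $15.
Because $72 ≥ $15, revenue can cover variable cost; the firm operates.
Solving P = MC: -32 - 20x + 3x^2 = 0 ⇒ x = -4/3 or 8. On the upward-sloping branch, x* = 8.
Check: AVC at x = 8 is $24 ≤ P, so revenue covers variable cost.
Profit = P·x − TC = 72·8 − 427 = $149.

Produce at x = 8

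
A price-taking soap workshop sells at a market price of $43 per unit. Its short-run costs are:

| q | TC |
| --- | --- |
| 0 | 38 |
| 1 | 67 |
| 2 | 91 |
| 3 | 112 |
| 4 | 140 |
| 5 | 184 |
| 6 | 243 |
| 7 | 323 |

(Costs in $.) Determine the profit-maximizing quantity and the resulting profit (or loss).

Tabulate TR − TC: q=0: -38; q=1: -24; q=2: -5; q=3: 17; q=4: 32; q=5: 31; q=6: 15; q=7: -22.
Profit is maximized at q = 4. AVC there is 102/4 = $25.50 ≤ P, so producing beats shutting down (which would give -$38).

q = 4; profit = $32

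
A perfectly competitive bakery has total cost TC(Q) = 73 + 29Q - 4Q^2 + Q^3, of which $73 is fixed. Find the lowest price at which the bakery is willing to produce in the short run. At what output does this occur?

$25 per unit, at Q = 2

The shutdown price is the minimum of AVC. VC = 29Q - 4Q^2 + Q^3, so AVC = 29 - 4Q + Q^2.
dAVC/dQ = -4 + 2Q = 0 gives Q = 2. min AVC = 29 - 4·2 + 2^2 = 25.
So the shutdown price is $25.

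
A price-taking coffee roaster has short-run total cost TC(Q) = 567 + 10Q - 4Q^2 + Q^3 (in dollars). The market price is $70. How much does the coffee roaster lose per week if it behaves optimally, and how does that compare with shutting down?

Profit = -$279 at Q = 6

AVC = 10 - 4Q + Q^2; min AVC = $6 at Q = 2. Since P = $70 ≥ min AVC, the firm produces.
With MC = 10 - 8Q + 3Q^2, P = MC on the upward-sloping part at Q* = 6.
TR = 70·6 = 420. TC = 567 + 132 = 699. Profit = 420 − 699 = -$279.
Shutting down would mean losing the fixed cost of $567, so operating at a loss of $279 is better by $288.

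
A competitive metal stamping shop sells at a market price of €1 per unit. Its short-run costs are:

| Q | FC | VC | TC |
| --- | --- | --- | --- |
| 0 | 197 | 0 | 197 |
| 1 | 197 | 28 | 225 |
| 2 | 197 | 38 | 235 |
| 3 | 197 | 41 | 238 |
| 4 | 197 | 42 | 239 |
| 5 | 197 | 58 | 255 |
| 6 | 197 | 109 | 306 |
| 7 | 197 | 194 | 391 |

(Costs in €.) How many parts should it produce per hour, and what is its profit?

Q = 0 (shut down); profit = -€197

Compute π = P·Q − TC at each output: Q=0: -197; Q=1: -224; Q=2: -233; Q=3: -235; Q=4: -235; Q=5: -250; Q=6: -300; Q=7: -384.
Profit is highest at Q = 0. Equivalently, the lowest AVC in the table is 42/4 ≈ €10.50 at Q = 4, and P = €1 falls below it — price never covers variable cost, so the firm shuts down and loses only its fixed cost.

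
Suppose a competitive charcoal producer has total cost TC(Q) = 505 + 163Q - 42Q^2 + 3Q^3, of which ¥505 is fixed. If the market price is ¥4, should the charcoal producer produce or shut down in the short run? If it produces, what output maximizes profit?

Strip out fixed cost: VC = 163Q - 42Q^2 + 3Q^3. Then AVC = 163 - 42Q + 3Q^2 and MC = 163 - 84Q + 9Q^2.
AVC is minimized where dAVC/dQ = -42 + 6Q = 0, at Q = 7; min AVC = 163 - 42·7 + 3·7^2 = ¥16.
With P < min AVC (¥4 < ¥16), every unit sold adds to the loss.
The firm minimizes its loss by shutting down and losing only its fixed cost of ¥505.

Shut down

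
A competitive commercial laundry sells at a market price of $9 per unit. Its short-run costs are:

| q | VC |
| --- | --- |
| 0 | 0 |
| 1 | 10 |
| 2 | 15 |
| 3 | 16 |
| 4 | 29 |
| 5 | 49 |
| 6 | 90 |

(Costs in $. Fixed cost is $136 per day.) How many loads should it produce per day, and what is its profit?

Compute π = P·q − TC at each output: q=0: -136; q=1: -137; q=2: -133; q=3: -125; q=4: -129; q=5: -140; q=6: -172.
Profit is maximized at q = 3. AVC there is 16/3 = $5.33 ≤ P, so producing beats shutting down (which would give -$136).

q = 3; profit = -$125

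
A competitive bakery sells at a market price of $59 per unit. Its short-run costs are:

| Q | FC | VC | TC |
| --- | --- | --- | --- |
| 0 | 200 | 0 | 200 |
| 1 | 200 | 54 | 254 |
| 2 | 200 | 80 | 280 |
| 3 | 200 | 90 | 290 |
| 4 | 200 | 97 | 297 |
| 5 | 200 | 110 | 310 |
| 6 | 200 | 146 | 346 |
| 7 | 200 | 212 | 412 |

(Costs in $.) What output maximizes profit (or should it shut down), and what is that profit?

Q = 6; profit = $8

Tabulate TR − TC: Q=0: -200; Q=1: -195; Q=2: -162; Q=3: -113; Q=4: -61; Q=5: -15; Q=6: 8; Q=7: 1.
Profit is maximized at Q = 6. AVC there is 146/6 = $24.33 ≤ P, so producing beats shutting down (which would give -$200).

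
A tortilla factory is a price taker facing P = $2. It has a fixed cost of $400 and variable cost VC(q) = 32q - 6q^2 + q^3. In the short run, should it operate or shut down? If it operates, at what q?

Strip out fixed cost: VC = 32q - 6q^2 + q^3. Then AVC = 32 - 6q + q^2 and MC = 32 - 12q + 3q^2.
AVC is minimized where dAVC/dq = -6 + 2q = 0, at q = 3; min AVC = 32 - 6·3 + 3^2 = $23.
Since P = $2 < min AVC = $23, price fails to cover variable cost at any output.
Shutting down limits the loss to fixed cost, $400.

Shut down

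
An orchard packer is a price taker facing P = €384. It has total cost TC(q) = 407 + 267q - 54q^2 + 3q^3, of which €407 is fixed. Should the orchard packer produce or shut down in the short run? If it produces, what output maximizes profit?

Strip out fixed cost: VC = 267q - 54q^2 + 3q^3. Then AVC = 267 - 54q + 3q^2 and MC = 267 - 108q + 9q^2.
The AVC parabola has its vertex at q = 54/6 = 9, where AVC = 267 - 54·9 + 3·9^2 = €24.
P = €384 exceeds min AVC = €24, so the firm stays open.
Solving P = MC: -117 - 108q + 9q^2 = 0 ⇒ q = -1 or 13. On the upward-sloping branch, q* = 13.
Check: AVC at q = 13 is €72 ≤ P, so revenue covers variable cost.
Profit = P·q − TC = 384·13 − 1343 = €3649.

Produce at q = 13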